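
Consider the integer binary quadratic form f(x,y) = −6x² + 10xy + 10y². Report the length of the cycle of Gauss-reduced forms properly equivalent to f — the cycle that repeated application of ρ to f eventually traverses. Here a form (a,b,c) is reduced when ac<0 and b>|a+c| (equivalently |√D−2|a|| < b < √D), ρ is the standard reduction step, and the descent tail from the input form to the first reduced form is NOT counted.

D = 340, ⌊√D⌋ = 18
river: ρ → (10,10,-6)
river: ρ → (-6,14,6)
river: ρ → (6,10,-10)
river: ρ → (-10,10,6)
river: ρ → (6,14,-6)
river: ρ → (-6,10,10)
ρ-cycle length = 6 (tail of 0 descent steps not counted)

6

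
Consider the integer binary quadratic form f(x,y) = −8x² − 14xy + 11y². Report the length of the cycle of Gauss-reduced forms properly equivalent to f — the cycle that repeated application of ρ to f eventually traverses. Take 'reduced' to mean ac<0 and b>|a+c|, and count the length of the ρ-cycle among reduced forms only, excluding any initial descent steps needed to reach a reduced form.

D = 548, ⌊√D⌋ = 23
descent: ρ → (11,14,-8)  [lands on river]
river: ρ → (-8,18,7)
river: ρ → (7,10,-16)
river: ρ → (-16,22,1)
river: ρ → (1,22,-16)
river: ρ → (-16,10,7)
river: ρ → (7,18,-8)
river: ρ → (-8,14,11)
river: ρ → (11,8,-11)
river: ρ → (-11,14,8)
river: ρ → (8,18,-7)
river: ρ → (-7,10,16)
river: ρ → (16,22,-1)
river: ρ → (-1,22,16)
river: ρ → (16,10,-7)
river: ρ → (-7,18,8)
river: ρ → (8,14,-11)
river: ρ → (-11,8,11)
ρ-cycle length = 18 (tail of 1 descent step not counted)

18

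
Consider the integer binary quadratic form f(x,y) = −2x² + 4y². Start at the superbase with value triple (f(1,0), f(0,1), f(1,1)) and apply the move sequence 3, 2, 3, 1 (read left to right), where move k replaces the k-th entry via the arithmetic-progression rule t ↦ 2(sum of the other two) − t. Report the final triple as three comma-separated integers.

start (-2,4,2) = (f(1,0),f(0,1),f(1,1))
replace slot 3: 2·((-2)+4) − 2 = 2 → (-2,4,2)
replace slot 2: 2·((-2)+2) − 4 = -4 → (-2,-4,2)
replace slot 3: 2·((-2)+(-4)) − 2 = -14 → (-2,-4,-14)
replace slot 1: 2·((-4)+(-14)) − (-2) = -34 → (-34,-4,-14)

-34,-4,-14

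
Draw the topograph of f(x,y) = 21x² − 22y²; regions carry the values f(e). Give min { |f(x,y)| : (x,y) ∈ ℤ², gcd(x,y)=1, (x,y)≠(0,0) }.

descent: ρ → (-22,0,21)
descent: ρ → (21,42,-1)  [lands on river]
river: ρ → (-1,42,21)
closes: descent 2, river 2
min |a| on river = 1

1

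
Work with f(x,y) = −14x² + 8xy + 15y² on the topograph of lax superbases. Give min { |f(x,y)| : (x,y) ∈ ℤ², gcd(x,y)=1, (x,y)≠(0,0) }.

river: ρ → (15,22,-7)
river: ρ → (-7,20,18)
river: ρ → (18,16,-9)
river: ρ → (-9,20,14)
river: ρ → (14,8,-15)
river: ρ → (-15,22,7)
river: ρ → (7,20,-18)
river: ρ → (-18,16,9)
river: ρ → (9,20,-14)
river: ρ → (-14,8,15)
closes: descent 0, river 10
min |a| on river = 7

7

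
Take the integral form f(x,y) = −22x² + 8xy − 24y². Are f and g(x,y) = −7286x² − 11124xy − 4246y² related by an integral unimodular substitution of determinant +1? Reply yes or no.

D₁ = -2048, D₂ = -2048
f is negative-definite; reduce −f:
−f: reduced (well bottom): (22,-8,24) with a≤c, −a<b≤a
flip sign back: reduced form of f is (-22,8,-24)
g is negative-definite; reduce −g:
−g: translate: b→-3448 (≡11124 mod 14572), so (7286,11124,4246)→(7286,-3448,408)
−g: flip: (7286,-3448,408)→(408,3448,7286)
−g: translate: b→184 (≡3448 mod 816), so (408,3448,7286)→(408,184,22)
−g: flip: (408,184,22)→(22,-184,408)
−g: translate: b→-8 (≡-184 mod 44), so (22,-184,408)→(22,-8,24)
−g: reduced (well bottom): (22,-8,24) with a≤c, −a<b≤a
flip sign back: reduced form of g is (-22,8,-24)
reduced forms (-22, 8, -24) vs (-22, 8, -24) ⇒ equivalent

yes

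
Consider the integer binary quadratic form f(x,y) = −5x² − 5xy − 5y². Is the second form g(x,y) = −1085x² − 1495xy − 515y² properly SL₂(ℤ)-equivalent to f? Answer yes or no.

D₁ = -75, D₂ = -75
f is negative-definite; reduce −f:
−f: reduced (well bottom): (5,5,5) with a≤c, −a<b≤a
flip sign back: reduced form of f is (-5,-5,-5)
g is negative-definite; reduce −g:
−g: translate: b→-675 (≡1495 mod 2170), so (1085,1495,515)→(1085,-675,105)
−g: flip: (1085,-675,105)→(105,675,1085)
−g: translate: b→45 (≡675 mod 210), so (105,675,1085)→(105,45,5)
−g: flip: (105,45,5)→(5,-45,105)
−g: translate: b→5 (≡-45 mod 10), so (5,-45,105)→(5,5,5)
−g: reduced (well bottom): (5,5,5) with a≤c, −a<b≤a
flip sign back: reduced form of g is (-5,-5,-5)
reduced forms (-5, -5, -5) vs (-5, -5, -5) ⇒ equivalent

yes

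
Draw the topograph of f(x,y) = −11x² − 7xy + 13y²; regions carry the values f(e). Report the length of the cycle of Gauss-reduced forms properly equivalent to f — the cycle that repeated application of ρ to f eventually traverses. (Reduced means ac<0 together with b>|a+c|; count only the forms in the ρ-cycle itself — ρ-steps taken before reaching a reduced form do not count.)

D = 621, ⌊√D⌋ = 24
descent: ρ → (13,7,-11)  [lands on river]
river: ρ → (-11,15,9)
river: ρ → (9,21,-5)
river: ρ → (-5,19,13)
ρ-cycle length = 4 (tail of 1 descent step not counted)

4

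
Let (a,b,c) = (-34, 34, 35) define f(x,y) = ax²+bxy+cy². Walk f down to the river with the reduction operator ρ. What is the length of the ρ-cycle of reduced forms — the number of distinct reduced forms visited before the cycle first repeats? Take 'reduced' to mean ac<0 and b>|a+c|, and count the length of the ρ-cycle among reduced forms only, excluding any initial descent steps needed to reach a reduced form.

D = 5916, ⌊√D⌋ = 76
river: ρ → (35,36,-33)
river: ρ → (-33,30,38)
river: ρ → (38,46,-25)
river: ρ → (-25,54,30)
river: ρ → (30,66,-13)
river: ρ → (-13,64,35)
river: ρ → (35,76,-1)
river: ρ → (-1,76,35)
river: ρ → (35,64,-13)
river: ρ → (-13,66,30)
river: ρ → (30,54,-25)
river: ρ → (-25,46,38)
river: ρ → (38,30,-33)
river: ρ → (-33,36,35)
river: ρ → (35,34,-34)
river: ρ → (-34,34,35)
ρ-cycle length = 16 (tail of 0 descent steps not counted)

16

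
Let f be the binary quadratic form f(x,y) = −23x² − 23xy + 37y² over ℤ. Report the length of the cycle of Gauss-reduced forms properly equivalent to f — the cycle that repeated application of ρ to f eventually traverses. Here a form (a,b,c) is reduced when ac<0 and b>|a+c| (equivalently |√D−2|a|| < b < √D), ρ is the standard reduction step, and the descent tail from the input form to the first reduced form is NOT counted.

D = 3933, ⌊√D⌋ = 62
descent: ρ → (37,23,-23)  [lands on river]
river: ρ → (-23,23,37)
river: ρ → (37,51,-9)
river: ρ → (-9,57,19)
river: ρ → (19,57,-9)
river: ρ → (-9,51,37)
ρ-cycle length = 6 (tail of 1 descent step not counted)

6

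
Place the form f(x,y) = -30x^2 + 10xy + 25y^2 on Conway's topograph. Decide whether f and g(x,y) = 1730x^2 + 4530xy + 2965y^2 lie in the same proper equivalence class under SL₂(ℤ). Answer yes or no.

D₁ = 3100, D₂ = 3100
river cycle of f (length 8): (25, 40, -15), (-15, 50, 10), (10, 50, -15), (-15, 40, 25), (25, 10, -30), (-30, 50, 5), (5, 50, -30), (-30, 10, 25)
river cycle of g (length 8): (5, 50, -30), (-30, 10, 25), (25, 40, -15), (-15, 50, 10), (10, 50, -15), (-15, 40, 25), (25, 10, -30), (-30, 50, 5)
cycles coincide ⇒ equivalent

yes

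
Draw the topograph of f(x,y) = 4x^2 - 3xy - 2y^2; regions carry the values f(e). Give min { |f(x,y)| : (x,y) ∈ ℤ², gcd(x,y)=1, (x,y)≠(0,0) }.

descent: ρ → (-2,3,4)  [lands on river]
river: ρ → (4,5,-1)
river: ρ → (-1,5,4)
river: ρ → (4,3,-2)
river: ρ → (-2,5,2)
river: ρ → (2,3,-4)
river: ρ → (-4,5,1)
river: ρ → (1,5,-4)
river: ρ → (-4,3,2)
river: ρ → (2,5,-2)
closes: descent 1, river 10
min |a| on river = 1

1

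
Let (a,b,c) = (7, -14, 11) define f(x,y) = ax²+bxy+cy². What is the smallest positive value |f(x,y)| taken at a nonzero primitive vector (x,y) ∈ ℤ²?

translate: b→0 (≡-14 mod 14), so (7,-14,11)→(7,0,4)
flip: (7,0,4)→(4,0,7)
reduced (well bottom): (4,0,7) with a≤c, −a<b≤a
well minimum = a = 4

4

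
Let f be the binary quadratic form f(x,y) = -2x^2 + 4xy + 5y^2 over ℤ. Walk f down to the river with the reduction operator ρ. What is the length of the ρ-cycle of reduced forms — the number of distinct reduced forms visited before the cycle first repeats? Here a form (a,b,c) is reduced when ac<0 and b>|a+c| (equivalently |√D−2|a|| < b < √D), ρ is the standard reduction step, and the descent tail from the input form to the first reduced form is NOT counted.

D = 56, ⌊√D⌋ = 7
river: ρ → (5,6,-1)
river: ρ → (-1,6,5)
river: ρ → (5,4,-2)
river: ρ → (-2,4,5)
ρ-cycle length = 4 (tail of 0 descent steps not counted)

4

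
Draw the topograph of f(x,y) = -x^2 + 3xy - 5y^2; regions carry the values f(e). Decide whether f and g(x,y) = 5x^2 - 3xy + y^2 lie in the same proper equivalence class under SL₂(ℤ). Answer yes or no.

D₁ = -11, D₂ = -11
f is negative-definite; reduce −f:
−f: translate: b→1 (≡-3 mod 2), so (1,-3,5)→(1,1,3)
−f: reduced (well bottom): (1,1,3) with a≤c, −a<b≤a
flip sign back: reduced form of f is (-1,-1,-3)
g: flip: (5,-3,1)→(1,3,5)
g: translate: b→1 (≡3 mod 2), so (1,3,5)→(1,1,3)
g: reduced (well bottom): (1,1,3) with a≤c, −a<b≤a
reduced forms (-1, -1, -3) vs (1, 1, 3) ⇒ inequivalent

no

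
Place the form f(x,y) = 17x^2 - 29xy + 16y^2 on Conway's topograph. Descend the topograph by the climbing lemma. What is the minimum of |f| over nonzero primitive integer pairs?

translate: b→5 (≡-29 mod 34), so (17,-29,16)→(17,5,4)
flip: (17,5,4)→(4,-5,17)
translate: b→3 (≡-5 mod 8), so (4,-5,17)→(4,3,16)
reduced (well bottom): (4,3,16) with a≤c, −a<b≤a
well minimum = a = 4

4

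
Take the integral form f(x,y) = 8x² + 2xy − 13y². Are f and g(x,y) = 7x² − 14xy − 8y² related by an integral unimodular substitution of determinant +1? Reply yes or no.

D₁ = 420, D₂ = 420
river cycle of f (length 4): (8, 18, -3), (-3, 18, 8), (8, 14, -7), (-7, 14, 8)
river cycle of g (length 4): (-8, 14, 7), (7, 14, -8), (-8, 18, 3), (3, 18, -8)
cycles differ ⇒ inequivalent

no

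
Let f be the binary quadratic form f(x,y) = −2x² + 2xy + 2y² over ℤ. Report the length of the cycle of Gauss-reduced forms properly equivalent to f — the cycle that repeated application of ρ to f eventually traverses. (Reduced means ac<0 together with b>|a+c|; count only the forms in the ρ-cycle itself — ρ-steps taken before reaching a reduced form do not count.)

D = 20, ⌊√D⌋ = 4
river: ρ → (2,2,-2)
river: ρ → (-2,2,2)
ρ-cycle length = 2 (tail of 0 descent steps not counted)

2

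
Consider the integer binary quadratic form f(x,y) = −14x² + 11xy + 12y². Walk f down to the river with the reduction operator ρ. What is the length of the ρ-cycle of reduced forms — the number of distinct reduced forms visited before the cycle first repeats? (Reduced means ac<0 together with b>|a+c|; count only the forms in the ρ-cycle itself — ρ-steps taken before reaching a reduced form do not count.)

D = 793, ⌊√D⌋ = 28
river: ρ → (12,13,-13)
river: ρ → (-13,13,12)
river: ρ → (12,11,-14)
river: ρ → (-14,17,9)
river: ρ → (9,19,-12)
river: ρ → (-12,5,16)
river: ρ → (16,27,-1)
river: ρ → (-1,27,16)
river: ρ → (16,5,-12)
river: ρ → (-12,19,9)
river: ρ → (9,17,-14)
river: ρ → (-14,11,12)
ρ-cycle length = 12 (tail of 0 descent steps not counted)

12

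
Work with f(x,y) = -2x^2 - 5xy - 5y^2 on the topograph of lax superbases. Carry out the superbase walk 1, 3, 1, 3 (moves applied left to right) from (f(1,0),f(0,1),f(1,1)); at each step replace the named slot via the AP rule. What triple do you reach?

start (-2,-5,-12) = (f(1,0),f(0,1),f(1,1))
replace slot 1: 2·((-5)+(-12)) − (-2) = -32 → (-32,-5,-12)
replace slot 3: 2·((-32)+(-5)) − (-12) = -62 → (-32,-5,-62)
replace slot 1: 2·((-5)+(-62)) − (-32) = -102 → (-102,-5,-62)
replace slot 3: 2·((-102)+(-5)) − (-62) = -152 → (-102,-5,-152)

-102,-5,-152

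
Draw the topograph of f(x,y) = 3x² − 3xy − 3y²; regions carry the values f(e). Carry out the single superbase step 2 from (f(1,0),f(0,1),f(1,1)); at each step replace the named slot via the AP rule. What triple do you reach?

start (3,-3,-3) = (f(1,0),f(0,1),f(1,1))
replace slot 2: 2·(3+(-3)) − (-3) = 3 → (3,3,-3)

3,3,-3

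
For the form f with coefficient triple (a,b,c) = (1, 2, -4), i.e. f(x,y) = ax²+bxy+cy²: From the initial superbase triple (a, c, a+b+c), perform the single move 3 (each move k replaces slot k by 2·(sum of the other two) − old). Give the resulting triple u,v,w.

start (1,-4,-1) = (f(1,0),f(0,1),f(1,1))
replace slot 3: 2·(1+(-4)) − (-1) = -5 → (1,-4,-5)

1,-4,-5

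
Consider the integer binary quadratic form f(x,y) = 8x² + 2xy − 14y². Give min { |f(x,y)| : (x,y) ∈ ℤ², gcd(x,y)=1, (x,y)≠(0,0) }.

descent: ρ → (-14,-2,8)
descent: ρ → (8,18,-4)  [lands on river]
river: ρ → (-4,14,16)
river: ρ → (16,18,-2)
river: ρ → (-2,18,16)
river: ρ → (16,14,-4)
river: ρ → (-4,18,8)
river: ρ → (8,14,-8)
river: ρ → (-8,18,4)
river: ρ → (4,14,-16)
river: ρ → (-16,18,2)
river: ρ → (2,18,-16)
river: ρ → (-16,14,4)
river: ρ → (4,18,-8)
river: ρ → (-8,14,8)
closes: descent 2, river 14
min |a| on river = 2

2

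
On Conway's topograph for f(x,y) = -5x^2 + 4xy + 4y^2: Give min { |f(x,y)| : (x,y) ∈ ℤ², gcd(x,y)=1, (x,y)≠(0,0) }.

river: ρ → (4,4,-5)
river: ρ → (-5,6,3)
river: ρ → (3,6,-5)
river: ρ → (-5,4,4)
closes: descent 0, river 4
min |a| on river = 3

3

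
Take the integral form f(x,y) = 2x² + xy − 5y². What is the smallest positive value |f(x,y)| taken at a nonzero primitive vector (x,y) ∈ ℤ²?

descent: ρ → (-5,-1,2)
descent: ρ → (2,5,-2)  [lands on river]
river: ρ → (-2,3,4)
river: ρ → (4,5,-1)
river: ρ → (-1,5,4)
river: ρ → (4,3,-2)
river: ρ → (-2,5,2)
river: ρ → (2,3,-4)
river: ρ → (-4,5,1)
river: ρ → (1,5,-4)
river: ρ → (-4,3,2)
closes: descent 2, river 10
min |a| on river = 1

1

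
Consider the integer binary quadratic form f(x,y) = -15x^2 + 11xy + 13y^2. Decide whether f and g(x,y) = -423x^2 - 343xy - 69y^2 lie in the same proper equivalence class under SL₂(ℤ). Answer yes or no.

D₁ = 901, D₂ = 901
river cycle of f (length 14): (13, 15, -13), (-13, 11, 15), (15, 19, -9), (-9, 17, 17), (17, 17, -9), (-9, 19, 15), (15, 11, -13), (-13, 15, 13), (13, 11, -15), (-15, 19, 9), … (4 more)
river cycle of g (length 14): (-13, 11, 15), (15, 19, -9), (-9, 17, 17), (17, 17, -9), (-9, 19, 15), (15, 11, -13), (-13, 15, 13), (13, 11, -15), (-15, 19, 9), (9, 17, -17), … (4 more)
cycles coincide ⇒ equivalent

yes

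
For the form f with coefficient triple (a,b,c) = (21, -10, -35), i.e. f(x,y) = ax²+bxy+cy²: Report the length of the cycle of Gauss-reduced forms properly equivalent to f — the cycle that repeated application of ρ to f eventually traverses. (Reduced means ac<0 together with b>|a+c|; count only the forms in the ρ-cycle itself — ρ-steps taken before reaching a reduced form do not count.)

D = 3040, ⌊√D⌋ = 55
descent: ρ → (-35,10,21)
descent: ρ → (21,32,-24)  [lands on river]
river: ρ → (-24,16,29)
river: ρ → (29,42,-11)
river: ρ → (-11,46,21)
river: ρ → (21,38,-19)
river: ρ → (-19,38,21)
river: ρ → (21,46,-11)
river: ρ → (-11,42,29)
river: ρ → (29,16,-24)
river: ρ → (-24,32,21)
river: ρ → (21,52,-4)
river: ρ → (-4,52,21)
ρ-cycle length = 12 (tail of 2 descent steps not counted)

12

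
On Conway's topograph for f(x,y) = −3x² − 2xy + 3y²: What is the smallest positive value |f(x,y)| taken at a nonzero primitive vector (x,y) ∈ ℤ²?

descent: ρ → (3,2,-3)  [lands on river]
river: ρ → (-3,4,2)
river: ρ → (2,4,-3)
river: ρ → (-3,2,3)
river: ρ → (3,4,-2)
river: ρ → (-2,4,3)
closes: descent 1, river 6
min |a| on river = 2

2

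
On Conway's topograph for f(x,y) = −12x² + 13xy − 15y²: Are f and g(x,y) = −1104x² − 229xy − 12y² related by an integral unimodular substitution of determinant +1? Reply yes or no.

D₁ = -551, D₂ = -551
f is negative-definite; reduce −f:
−f: translate: b→11 (≡-13 mod 24), so (12,-13,15)→(12,11,14)
−f: reduced (well bottom): (12,11,14) with a≤c, −a<b≤a
flip sign back: reduced form of f is (-12,-11,-14)
g is negative-definite; reduce −g:
−g: flip: (1104,229,12)→(12,-229,1104)
−g: translate: b→11 (≡-229 mod 24), so (12,-229,1104)→(12,11,14)
−g: reduced (well bottom): (12,11,14) with a≤c, −a<b≤a
flip sign back: reduced form of g is (-12,-11,-14)
reduced forms (-12, -11, -14) vs (-12, -11, -14) ⇒ equivalent

yes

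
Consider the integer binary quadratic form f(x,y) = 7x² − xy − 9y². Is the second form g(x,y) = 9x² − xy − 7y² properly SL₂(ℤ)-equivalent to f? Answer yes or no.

D₁ = 253, D₂ = 253
river cycle of f (length 6): (7, 13, -3), (-3, 11, 11), (11, 11, -3), (-3, 13, 7), (7, 15, -1), (-1, 15, 7)
river cycle of g (length 6): (-7, 15, 1), (1, 15, -7), (-7, 13, 3), (3, 11, -11), (-11, 11, 3), (3, 13, -7)
cycles differ ⇒ inequivalent

no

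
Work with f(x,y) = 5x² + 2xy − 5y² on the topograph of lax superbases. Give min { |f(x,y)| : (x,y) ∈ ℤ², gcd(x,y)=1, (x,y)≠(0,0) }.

river: ρ → (-5,8,2)
river: ρ → (2,8,-5)
river: ρ → (-5,2,5)
river: ρ → (5,8,-2)
river: ρ → (-2,8,5)
river: ρ → (5,2,-5)
closes: descent 0, river 6
min |a| on river = 2

2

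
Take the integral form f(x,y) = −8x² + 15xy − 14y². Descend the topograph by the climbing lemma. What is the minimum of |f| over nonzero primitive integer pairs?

translate: b→1 (≡-15 mod 16), so (8,-15,14)→(8,1,7)
flip: (8,1,7)→(7,-1,8)
reduced (well bottom): (7,-1,8) with a≤c, −a<b≤a
well minimum |f| = |-7| = 7 (negative-definite)

7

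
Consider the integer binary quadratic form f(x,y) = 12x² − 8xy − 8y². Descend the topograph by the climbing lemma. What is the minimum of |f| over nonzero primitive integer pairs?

descent: ρ → (-8,8,12)  [lands on river]
river: ρ → (12,16,-4)
river: ρ → (-4,16,12)
river: ρ → (12,8,-8)
closes: descent 1, river 4
min |a| on river = 4

4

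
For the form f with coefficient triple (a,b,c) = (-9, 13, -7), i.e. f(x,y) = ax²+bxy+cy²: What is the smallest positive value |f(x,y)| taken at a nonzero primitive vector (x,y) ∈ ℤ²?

translate: b→5 (≡-13 mod 18), so (9,-13,7)→(9,5,3)
flip: (9,5,3)→(3,-5,9)
translate: b→1 (≡-5 mod 6), so (3,-5,9)→(3,1,7)
reduced (well bottom): (3,1,7) with a≤c, −a<b≤a
well minimum |f| = |-3| = 3 (negative-definite)

3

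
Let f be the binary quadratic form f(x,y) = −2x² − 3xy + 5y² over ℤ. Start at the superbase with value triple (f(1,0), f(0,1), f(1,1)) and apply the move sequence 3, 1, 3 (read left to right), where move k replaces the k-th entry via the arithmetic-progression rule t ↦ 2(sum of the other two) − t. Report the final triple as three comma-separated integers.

start (-2,5,0) = (f(1,0),f(0,1),f(1,1))
replace slot 3: 2·((-2)+5) − 0 = 6 → (-2,5,6)
replace slot 1: 2·(5+6) − (-2) = 24 → (24,5,6)
replace slot 3: 2·(24+5) − 6 = 52 → (24,5,52)

24,5,52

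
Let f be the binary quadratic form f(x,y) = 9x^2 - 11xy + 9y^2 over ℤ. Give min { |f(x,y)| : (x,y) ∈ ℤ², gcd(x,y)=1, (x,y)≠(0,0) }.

translate: b→7 (≡-11 mod 18), so (9,-11,9)→(9,7,7)
flip: (9,7,7)→(7,-7,9)
translate: b→7 (≡-7 mod 14), so (7,-7,9)→(7,7,9)
reduced (well bottom): (7,7,9) with a≤c, −a<b≤a
well minimum = a = 7

7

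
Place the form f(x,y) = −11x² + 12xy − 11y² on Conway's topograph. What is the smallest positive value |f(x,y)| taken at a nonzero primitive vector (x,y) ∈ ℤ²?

translate: b→10 (≡-12 mod 22), so (11,-12,11)→(11,10,10)
flip: (11,10,10)→(10,-10,11)
translate: b→10 (≡-10 mod 20), so (10,-10,11)→(10,10,11)
reduced (well bottom): (10,10,11) with a≤c, −a<b≤a
well minimum |f| = |-10| = 10 (negative-definite)

10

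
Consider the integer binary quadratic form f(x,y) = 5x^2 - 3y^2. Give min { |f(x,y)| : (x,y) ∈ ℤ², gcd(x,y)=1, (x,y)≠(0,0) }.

descent: ρ → (-3,6,2)  [lands on river]
river: ρ → (2,6,-3)
closes: descent 1, river 2
min |a| on river = 2

2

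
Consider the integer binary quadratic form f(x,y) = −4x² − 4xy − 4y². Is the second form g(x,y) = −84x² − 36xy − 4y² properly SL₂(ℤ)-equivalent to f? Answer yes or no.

D₁ = -48, D₂ = -48
f is negative-definite; reduce −f:
−f: reduced (well bottom): (4,4,4) with a≤c, −a<b≤a
flip sign back: reduced form of f is (-4,-4,-4)
g is negative-definite; reduce −g:
−g: flip: (84,36,4)→(4,-36,84)
−g: translate: b→4 (≡-36 mod 8), so (4,-36,84)→(4,4,4)
−g: reduced (well bottom): (4,4,4) with a≤c, −a<b≤a
flip sign back: reduced form of g is (-4,-4,-4)
reduced forms (-4, -4, -4) vs (-4, -4, -4) ⇒ equivalent

yes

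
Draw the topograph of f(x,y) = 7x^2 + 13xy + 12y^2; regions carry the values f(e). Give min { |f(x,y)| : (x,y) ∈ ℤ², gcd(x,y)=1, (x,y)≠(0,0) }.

translate: b→-1 (≡13 mod 14), so (7,13,12)→(7,-1,6)
flip: (7,-1,6)→(6,1,7)
reduced (well bottom): (6,1,7) with a≤c, −a<b≤a
well minimum = a = 6

6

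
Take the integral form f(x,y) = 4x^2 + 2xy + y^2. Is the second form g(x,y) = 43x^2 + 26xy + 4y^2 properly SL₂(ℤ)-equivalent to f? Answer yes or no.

D₁ = -12, D₂ = -12
f: flip: (4,2,1)→(1,-2,4)
f: translate: b→0 (≡-2 mod 2), so (1,-2,4)→(1,0,3)
f: reduced (well bottom): (1,0,3) with a≤c, −a<b≤a
g: flip: (43,26,4)→(4,-26,43)
g: translate: b→-2 (≡-26 mod 8), so (4,-26,43)→(4,-2,1)
g: flip: (4,-2,1)→(1,2,4)
g: translate: b→0 (≡2 mod 2), so (1,2,4)→(1,0,3)
g: reduced (well bottom): (1,0,3) with a≤c, −a<b≤a
reduced forms (1, 0, 3) vs (1, 0, 3) ⇒ equivalent

yes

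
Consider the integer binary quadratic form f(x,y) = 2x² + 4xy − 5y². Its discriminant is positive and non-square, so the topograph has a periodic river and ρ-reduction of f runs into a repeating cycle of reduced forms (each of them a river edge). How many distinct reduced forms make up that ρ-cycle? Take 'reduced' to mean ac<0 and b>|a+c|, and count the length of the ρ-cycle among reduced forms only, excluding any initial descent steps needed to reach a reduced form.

D = 56, ⌊√D⌋ = 7
river: ρ → (-5,6,1)
river: ρ → (1,6,-5)
river: ρ → (-5,4,2)
river: ρ → (2,4,-5)
ρ-cycle length = 4 (tail of 0 descent steps not counted)

4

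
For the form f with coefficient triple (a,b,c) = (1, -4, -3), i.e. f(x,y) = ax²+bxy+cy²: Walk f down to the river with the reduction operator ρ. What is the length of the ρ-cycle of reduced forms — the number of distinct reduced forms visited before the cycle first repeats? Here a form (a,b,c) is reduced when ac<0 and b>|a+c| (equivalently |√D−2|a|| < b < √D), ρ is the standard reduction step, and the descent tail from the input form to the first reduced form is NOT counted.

D = 28, ⌊√D⌋ = 5
descent: ρ → (-3,4,1)  [lands on river]
river: ρ → (1,4,-3)
river: ρ → (-3,2,2)
river: ρ → (2,2,-3)
ρ-cycle length = 4 (tail of 1 descent step not counted)

4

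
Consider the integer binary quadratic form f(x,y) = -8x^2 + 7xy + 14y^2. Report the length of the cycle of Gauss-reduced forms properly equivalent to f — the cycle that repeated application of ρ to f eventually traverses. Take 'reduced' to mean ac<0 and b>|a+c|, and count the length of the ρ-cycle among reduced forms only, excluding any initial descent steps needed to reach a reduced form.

D = 497, ⌊√D⌋ = 22
river: ρ → (14,21,-1)
river: ρ → (-1,21,14)
river: ρ → (14,7,-8)
river: ρ → (-8,9,13)
river: ρ → (13,17,-4)
river: ρ → (-4,15,17)
river: ρ → (17,19,-2)
river: ρ → (-2,21,7)
river: ρ → (7,21,-2)
river: ρ → (-2,19,17)
river: ρ → (17,15,-4)
river: ρ → (-4,17,13)
river: ρ → (13,9,-8)
river: ρ → (-8,7,14)
ρ-cycle length = 14 (tail of 0 descent steps not counted)

14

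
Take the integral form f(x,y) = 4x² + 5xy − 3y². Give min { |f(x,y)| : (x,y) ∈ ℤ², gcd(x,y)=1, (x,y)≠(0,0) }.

river: ρ → (-3,7,2)
river: ρ → (2,5,-6)
river: ρ → (-6,7,1)
river: ρ → (1,7,-6)
river: ρ → (-6,5,2)
river: ρ → (2,7,-3)
river: ρ → (-3,5,4)
river: ρ → (4,3,-4)
river: ρ → (-4,5,3)
river: ρ → (3,7,-2)
river: ρ → (-2,5,6)
river: ρ → (6,7,-1)
river: ρ → (-1,7,6)
river: ρ → (6,5,-2)
river: ρ → (-2,7,3)
river: ρ → (3,5,-4)
river: ρ → (-4,3,4)
river: ρ → (4,5,-3)
closes: descent 0, river 18
min |a| on river = 1

1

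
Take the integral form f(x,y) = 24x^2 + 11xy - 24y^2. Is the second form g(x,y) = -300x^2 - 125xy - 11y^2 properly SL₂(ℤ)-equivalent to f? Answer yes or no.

D₁ = 2425, D₂ = 2425
river cycle of f (length 46): (-24, 37, 11), (11, 29, -36), (-36, 43, 4), (4, 45, -25), (-25, 5, 24), (24, 43, -6), (-6, 41, 31), (31, 21, -16), (-16, 43, 9), (9, 47, -6), … (36 more)
river cycle of g (length 46): (-11, 37, 24), (24, 11, -24), (-24, 37, 11), (11, 29, -36), (-36, 43, 4), (4, 45, -25), (-25, 5, 24), (24, 43, -6), (-6, 41, 31), (31, 21, -16), … (36 more)
cycles coincide ⇒ equivalent

yes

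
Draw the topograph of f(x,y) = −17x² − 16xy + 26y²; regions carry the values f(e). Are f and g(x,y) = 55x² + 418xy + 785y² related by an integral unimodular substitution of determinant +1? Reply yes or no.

D₁ = 2024, D₂ = 2024
river cycle of f (length 6): (26, 16, -17), (-17, 18, 25), (25, 32, -10), (-10, 28, 31), (31, 34, -7), (-7, 36, 26)
river cycle of g (length 6): (-7, 36, 26), (26, 16, -17), (-17, 18, 25), (25, 32, -10), (-10, 28, 31), (31, 34, -7)
cycles coincide ⇒ equivalent

yes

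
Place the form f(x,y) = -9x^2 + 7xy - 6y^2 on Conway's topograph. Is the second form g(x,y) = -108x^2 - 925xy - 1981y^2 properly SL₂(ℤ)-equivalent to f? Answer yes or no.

D₁ = -167, D₂ = -167
f is negative-definite; reduce −f:
−f: flip: (9,-7,6)→(6,7,9)
−f: translate: b→-5 (≡7 mod 12), so (6,7,9)→(6,-5,8)
−f: reduced (well bottom): (6,-5,8) with a≤c, −a<b≤a
flip sign back: reduced form of f is (-6,5,-8)
g is negative-definite; reduce −g:
−g: translate: b→61 (≡925 mod 216), so (108,925,1981)→(108,61,9)
−g: flip: (108,61,9)→(9,-61,108)
−g: translate: b→-7 (≡-61 mod 18), so (9,-61,108)→(9,-7,6)
−g: flip: (9,-7,6)→(6,7,9)
−g: translate: b→-5 (≡7 mod 12), so (6,7,9)→(6,-5,8)
−g: reduced (well bottom): (6,-5,8) with a≤c, −a<b≤a
flip sign back: reduced form of g is (-6,5,-8)
reduced forms (-6, 5, -8) vs (-6, 5, -8) ⇒ equivalent

yes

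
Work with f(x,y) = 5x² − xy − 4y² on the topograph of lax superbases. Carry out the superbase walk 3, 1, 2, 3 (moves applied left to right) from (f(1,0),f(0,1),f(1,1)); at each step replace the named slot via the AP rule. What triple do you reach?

start (5,-4,0) = (f(1,0),f(0,1),f(1,1))
replace slot 3: 2·(5+(-4)) − 0 = 2 → (5,-4,2)
replace slot 1: 2·((-4)+2) − 5 = -9 → (-9,-4,2)
replace slot 2: 2·((-9)+2) − (-4) = -10 → (-9,-10,2)
replace slot 3: 2·((-9)+(-10)) − 2 = -40 → (-9,-10,-40)

-9,-10,-40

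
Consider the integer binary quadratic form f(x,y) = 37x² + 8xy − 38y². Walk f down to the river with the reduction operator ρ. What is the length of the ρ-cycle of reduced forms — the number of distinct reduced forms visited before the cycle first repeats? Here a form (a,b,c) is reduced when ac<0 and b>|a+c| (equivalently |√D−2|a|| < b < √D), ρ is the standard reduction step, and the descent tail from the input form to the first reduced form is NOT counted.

D = 5688, ⌊√D⌋ = 75
river: ρ → (-38,68,7)
river: ρ → (7,72,-18)
river: ρ → (-18,72,7)
river: ρ → (7,68,-38)
river: ρ → (-38,8,37)
river: ρ → (37,66,-9)
river: ρ → (-9,60,58)
river: ρ → (58,56,-11)
river: ρ → (-11,54,63)
river: ρ → (63,72,-2)
river: ρ → (-2,72,63)
river: ρ → (63,54,-11)
river: ρ → (-11,56,58)
river: ρ → (58,60,-9)
river: ρ → (-9,66,37)
river: ρ → (37,8,-38)
ρ-cycle length = 16 (tail of 0 descent steps not counted)

16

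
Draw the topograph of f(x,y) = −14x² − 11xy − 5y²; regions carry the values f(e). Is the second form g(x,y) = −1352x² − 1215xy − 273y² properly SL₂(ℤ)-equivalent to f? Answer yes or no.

D₁ = -159, D₂ = -159
f is negative-definite; reduce −f:
−f: flip: (14,11,5)→(5,-11,14)
−f: translate: b→-1 (≡-11 mod 10), so (5,-11,14)→(5,-1,8)
−f: reduced (well bottom): (5,-1,8) with a≤c, −a<b≤a
flip sign back: reduced form of f is (-5,1,-8)
g is negative-definite; reduce −g:
−g: flip: (1352,1215,273)→(273,-1215,1352)
−g: translate: b→-123 (≡-1215 mod 546), so (273,-1215,1352)→(273,-123,14)
−g: flip: (273,-123,14)→(14,123,273)
−g: translate: b→11 (≡123 mod 28), so (14,123,273)→(14,11,5)
−g: flip: (14,11,5)→(5,-11,14)
−g: translate: b→-1 (≡-11 mod 10), so (5,-11,14)→(5,-1,8)
−g: reduced (well bottom): (5,-1,8) with a≤c, −a<b≤a
flip sign back: reduced form of g is (-5,1,-8)
reduced forms (-5, 1, -8) vs (-5, 1, -8) ⇒ equivalent

yes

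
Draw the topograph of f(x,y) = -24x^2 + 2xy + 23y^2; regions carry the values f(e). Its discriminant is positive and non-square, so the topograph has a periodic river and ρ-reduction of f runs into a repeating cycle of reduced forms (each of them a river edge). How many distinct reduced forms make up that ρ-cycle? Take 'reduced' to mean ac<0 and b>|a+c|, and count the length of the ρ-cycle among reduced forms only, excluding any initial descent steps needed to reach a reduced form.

D = 2212, ⌊√D⌋ = 47
river: ρ → (23,44,-3)
river: ρ → (-3,46,8)
river: ρ → (8,34,-33)
river: ρ → (-33,32,9)
river: ρ → (9,40,-17)
river: ρ → (-17,28,21)
river: ρ → (21,14,-24)
river: ρ → (-24,34,11)
river: ρ → (11,32,-27)
river: ρ → (-27,22,16)
river: ρ → (16,42,-7)
river: ρ → (-7,42,16)
river: ρ → (16,22,-27)
river: ρ → (-27,32,11)
river: ρ → (11,34,-24)
river: ρ → (-24,14,21)
river: ρ → (21,28,-17)
river: ρ → (-17,40,9)
river: ρ → (9,32,-33)
river: ρ → (-33,34,8)
river: ρ → (8,46,-3)
river: ρ → (-3,44,23)
river: ρ → (23,2,-24)
river: ρ → (-24,46,1)
river: ρ → (1,46,-24)
river: ρ → (-24,2,23)
ρ-cycle length = 26 (tail of 0 descent steps not counted)

26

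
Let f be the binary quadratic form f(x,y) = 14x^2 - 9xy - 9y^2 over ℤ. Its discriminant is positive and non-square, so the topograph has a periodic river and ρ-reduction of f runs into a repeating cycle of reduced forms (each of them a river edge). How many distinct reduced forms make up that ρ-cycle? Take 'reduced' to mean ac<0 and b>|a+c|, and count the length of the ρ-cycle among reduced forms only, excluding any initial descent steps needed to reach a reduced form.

D = 585, ⌊√D⌋ = 24
descent: ρ → (-9,9,14)  [lands on river]
river: ρ → (14,19,-4)
river: ρ → (-4,21,9)
river: ρ → (9,15,-10)
river: ρ → (-10,5,14)
river: ρ → (14,23,-1)
river: ρ → (-1,23,14)
river: ρ → (14,5,-10)
river: ρ → (-10,15,9)
river: ρ → (9,21,-4)
river: ρ → (-4,19,14)
river: ρ → (14,9,-9)
ρ-cycle length = 12 (tail of 1 descent step not counted)

12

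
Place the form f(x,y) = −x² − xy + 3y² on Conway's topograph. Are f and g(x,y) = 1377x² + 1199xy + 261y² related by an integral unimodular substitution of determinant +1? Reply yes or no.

D₁ = 13, D₂ = 13
river cycle of f (length 2): (-1, 3, 1), (1, 3, -1)
river cycle of g (length 2): (-1, 3, 1), (1, 3, -1)
cycles coincide ⇒ equivalent

yes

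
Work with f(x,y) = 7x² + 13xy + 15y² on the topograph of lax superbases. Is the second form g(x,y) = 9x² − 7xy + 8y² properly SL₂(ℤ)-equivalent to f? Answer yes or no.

D₁ = -251, D₂ = -239
discriminants differ ⇒ not SL₂(ℤ)-equivalent

no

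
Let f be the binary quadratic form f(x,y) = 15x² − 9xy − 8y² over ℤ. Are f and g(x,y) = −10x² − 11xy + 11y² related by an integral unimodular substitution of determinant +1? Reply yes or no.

D₁ = 561, D₂ = 561
river cycle of f (length 10): (-8, 9, 15), (15, 21, -2), (-2, 23, 4), (4, 17, -17), (-17, 17, 4), (4, 23, -2), (-2, 21, 15), (15, 9, -8), (-8, 23, 1), (1, 23, -8)
river cycle of g (length 16): (11, 11, -10), (-10, 9, 12), (12, 15, -7), (-7, 13, 14), (14, 15, -6), (-6, 21, 5), (5, 19, -10), (-10, 21, 3), (3, 21, -10), (-10, 19, 5), … (6 more)
cycles differ ⇒ inequivalent

no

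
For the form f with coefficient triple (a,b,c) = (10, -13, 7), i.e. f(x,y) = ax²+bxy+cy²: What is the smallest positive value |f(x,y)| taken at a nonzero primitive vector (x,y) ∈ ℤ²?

translate: b→7 (≡-13 mod 20), so (10,-13,7)→(10,7,4)
flip: (10,7,4)→(4,-7,10)
translate: b→1 (≡-7 mod 8), so (4,-7,10)→(4,1,7)
reduced (well bottom): (4,1,7) with a≤c, −a<b≤a
well minimum = a = 4

4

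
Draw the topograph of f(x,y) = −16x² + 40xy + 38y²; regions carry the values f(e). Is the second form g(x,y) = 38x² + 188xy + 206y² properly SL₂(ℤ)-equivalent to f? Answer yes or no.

D₁ = 4032, D₂ = 4032
river cycle of f (length 6): (38, 36, -18), (-18, 36, 38), (38, 40, -16), (-16, 56, 14), (14, 56, -16), (-16, 40, 38)
river cycle of g (length 6): (38, 36, -18), (-18, 36, 38), (38, 40, -16), (-16, 56, 14), (14, 56, -16), (-16, 40, 38)
cycles coincide ⇒ equivalent

yes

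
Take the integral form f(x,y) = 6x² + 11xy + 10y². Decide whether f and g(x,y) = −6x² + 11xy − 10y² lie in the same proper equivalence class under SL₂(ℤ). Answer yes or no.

D₁ = -119, D₂ = -119
f: translate: b→-1 (≡11 mod 12), so (6,11,10)→(6,-1,5)
f: flip: (6,-1,5)→(5,1,6)
f: reduced (well bottom): (5,1,6) with a≤c, −a<b≤a
g is negative-definite; reduce −g:
−g: translate: b→1 (≡-11 mod 12), so (6,-11,10)→(6,1,5)
−g: flip: (6,1,5)→(5,-1,6)
−g: reduced (well bottom): (5,-1,6) with a≤c, −a<b≤a
flip sign back: reduced form of g is (-5,1,-6)
reduced forms (5, 1, 6) vs (-5, 1, -6) ⇒ inequivalent

no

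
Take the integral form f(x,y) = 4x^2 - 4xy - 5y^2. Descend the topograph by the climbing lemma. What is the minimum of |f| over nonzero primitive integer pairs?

descent: ρ → (-5,4,4)  [lands on river]
river: ρ → (4,4,-5)
river: ρ → (-5,6,3)
river: ρ → (3,6,-5)
closes: descent 1, river 4
min |a| on river = 3

3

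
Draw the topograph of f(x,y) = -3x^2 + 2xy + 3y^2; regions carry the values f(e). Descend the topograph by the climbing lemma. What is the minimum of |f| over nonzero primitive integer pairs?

river: ρ → (3,4,-2)
river: ρ → (-2,4,3)
river: ρ → (3,2,-3)
river: ρ → (-3,4,2)
river: ρ → (2,4,-3)
river: ρ → (-3,2,3)
closes: descent 0, river 6
min |a| on river = 2

2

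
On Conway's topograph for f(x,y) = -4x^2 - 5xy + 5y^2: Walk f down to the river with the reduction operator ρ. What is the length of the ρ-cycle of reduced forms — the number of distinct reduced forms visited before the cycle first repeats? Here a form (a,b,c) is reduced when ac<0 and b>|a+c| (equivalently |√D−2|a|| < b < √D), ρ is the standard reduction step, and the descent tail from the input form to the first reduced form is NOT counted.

D = 105, ⌊√D⌋ = 10
descent: ρ → (5,5,-4)  [lands on river]
river: ρ → (-4,3,6)
river: ρ → (6,9,-1)
river: ρ → (-1,9,6)
river: ρ → (6,3,-4)
river: ρ → (-4,5,5)
ρ-cycle length = 6 (tail of 1 descent step not counted)

6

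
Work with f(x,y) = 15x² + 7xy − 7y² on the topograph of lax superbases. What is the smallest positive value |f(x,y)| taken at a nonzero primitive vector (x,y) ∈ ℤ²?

descent: ρ → (-7,21,1)  [lands on river]
river: ρ → (1,21,-7)
closes: descent 1, river 2
min |a| on river = 1

1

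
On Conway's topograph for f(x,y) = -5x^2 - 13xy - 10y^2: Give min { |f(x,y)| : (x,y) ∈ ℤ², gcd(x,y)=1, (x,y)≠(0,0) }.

translate: b→3 (≡13 mod 10), so (5,13,10)→(5,3,2)
flip: (5,3,2)→(2,-3,5)
translate: b→1 (≡-3 mod 4), so (2,-3,5)→(2,1,4)
reduced (well bottom): (2,1,4) with a≤c, −a<b≤a
well minimum |f| = |-2| = 2 (negative-definite)

2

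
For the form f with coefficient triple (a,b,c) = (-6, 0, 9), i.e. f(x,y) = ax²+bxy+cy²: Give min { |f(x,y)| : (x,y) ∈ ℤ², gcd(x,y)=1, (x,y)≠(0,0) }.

descent: ρ → (9,0,-6)
descent: ρ → (-6,12,3)  [lands on river]
river: ρ → (3,12,-6)
closes: descent 2, river 2
min |a| on river = 3

3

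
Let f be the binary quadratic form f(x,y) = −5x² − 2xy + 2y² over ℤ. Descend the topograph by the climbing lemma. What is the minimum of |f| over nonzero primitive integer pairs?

descent: ρ → (2,6,-1)  [lands on river]
river: ρ → (-1,6,2)
closes: descent 1, river 2
min |a| on river = 1

1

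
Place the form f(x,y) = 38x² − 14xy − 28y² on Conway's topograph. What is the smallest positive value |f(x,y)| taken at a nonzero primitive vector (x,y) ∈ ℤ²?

descent: ρ → (-28,14,38)  [lands on river]
river: ρ → (38,62,-4)
river: ρ → (-4,66,6)
river: ρ → (6,66,-4)
river: ρ → (-4,62,38)
river: ρ → (38,14,-28)
river: ρ → (-28,42,24)
river: ρ → (24,54,-16)
river: ρ → (-16,42,42)
river: ρ → (42,42,-16)
river: ρ → (-16,54,24)
river: ρ → (24,42,-28)
closes: descent 1, river 12
min |a| on river = 4

4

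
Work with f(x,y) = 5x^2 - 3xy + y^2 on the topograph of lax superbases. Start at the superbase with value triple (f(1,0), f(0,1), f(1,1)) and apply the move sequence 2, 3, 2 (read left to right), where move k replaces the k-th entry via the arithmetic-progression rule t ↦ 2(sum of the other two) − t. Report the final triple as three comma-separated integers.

start (5,1,3) = (f(1,0),f(0,1),f(1,1))
replace slot 2: 2·(5+3) − 1 = 15 → (5,15,3)
replace slot 3: 2·(5+15) − 3 = 37 → (5,15,37)
replace slot 2: 2·(5+37) − 15 = 69 → (5,69,37)

5,69,37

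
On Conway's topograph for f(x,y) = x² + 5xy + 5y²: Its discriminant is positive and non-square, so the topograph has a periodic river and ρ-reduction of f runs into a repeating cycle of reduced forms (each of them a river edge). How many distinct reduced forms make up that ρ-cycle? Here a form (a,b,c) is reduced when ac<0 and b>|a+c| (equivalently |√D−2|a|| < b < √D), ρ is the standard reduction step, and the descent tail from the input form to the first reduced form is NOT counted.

D = 5, ⌊√D⌋ = 2
descent: ρ → (5,5,1)
descent: ρ → (1,1,-1)  [lands on river]
river: ρ → (-1,1,1)
ρ-cycle length = 2 (tail of 2 descent steps not counted)

2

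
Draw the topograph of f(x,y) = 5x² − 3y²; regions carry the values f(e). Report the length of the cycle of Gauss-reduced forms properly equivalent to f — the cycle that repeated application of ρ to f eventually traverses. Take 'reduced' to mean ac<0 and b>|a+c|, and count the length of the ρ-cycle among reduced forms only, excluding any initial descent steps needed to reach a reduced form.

D = 60, ⌊√D⌋ = 7
descent: ρ → (-3,6,2)  [lands on river]
river: ρ → (2,6,-3)
ρ-cycle length = 2 (tail of 1 descent step not counted)

2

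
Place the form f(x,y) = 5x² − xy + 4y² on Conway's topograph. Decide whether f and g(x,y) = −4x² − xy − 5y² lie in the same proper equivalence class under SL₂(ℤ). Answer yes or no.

D₁ = -79, D₂ = -79
f: flip: (5,-1,4)→(4,1,5)
f: reduced (well bottom): (4,1,5) with a≤c, −a<b≤a
g is negative-definite; reduce −g:
−g: reduced (well bottom): (4,1,5) with a≤c, −a<b≤a
flip sign back: reduced form of g is (-4,-1,-5)
reduced forms (4, 1, 5) vs (-4, -1, -5) ⇒ inequivalent

no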